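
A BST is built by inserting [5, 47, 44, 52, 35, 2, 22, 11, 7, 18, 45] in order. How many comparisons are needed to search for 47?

Search path for 47: 5 -> 47
Found: True
Comparisons: 2


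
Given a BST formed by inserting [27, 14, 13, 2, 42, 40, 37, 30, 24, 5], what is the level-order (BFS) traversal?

Tree insertion order: [27, 14, 13, 2, 42, 40, 37, 30, 24, 5]
Tree (level-order array): [27, 14, 42, 13, 24, 40, None, 2, None, None, None, 37, None, None, 5, 30]
BFS from the root, enqueuing left then right child of each popped node:
  queue [27] -> pop 27, enqueue [14, 42], visited so far: [27]
  queue [14, 42] -> pop 14, enqueue [13, 24], visited so far: [27, 14]
  queue [42, 13, 24] -> pop 42, enqueue [40], visited so far: [27, 14, 42]
  queue [13, 24, 40] -> pop 13, enqueue [2], visited so far: [27, 14, 42, 13]
  queue [24, 40, 2] -> pop 24, enqueue [none], visited so far: [27, 14, 42, 13, 24]
  queue [40, 2] -> pop 40, enqueue [37], visited so far: [27, 14, 42, 13, 24, 40]
  queue [2, 37] -> pop 2, enqueue [5], visited so far: [27, 14, 42, 13, 24, 40, 2]
  queue [37, 5] -> pop 37, enqueue [30], visited so far: [27, 14, 42, 13, 24, 40, 2, 37]
  queue [5, 30] -> pop 5, enqueue [none], visited so far: [27, 14, 42, 13, 24, 40, 2, 37, 5]
  queue [30] -> pop 30, enqueue [none], visited so far: [27, 14, 42, 13, 24, 40, 2, 37, 5, 30]
Result: [27, 14, 42, 13, 24, 40, 2, 37, 5, 30]


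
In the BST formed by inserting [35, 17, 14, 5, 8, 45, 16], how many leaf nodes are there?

Tree built from: [35, 17, 14, 5, 8, 45, 16]
Tree (level-order array): [35, 17, 45, 14, None, None, None, 5, 16, None, 8]
Rule: A leaf has 0 children.
Per-node child counts:
  node 35: 2 child(ren)
  node 17: 1 child(ren)
  node 14: 2 child(ren)
  node 5: 1 child(ren)
  node 8: 0 child(ren)
  node 16: 0 child(ren)
  node 45: 0 child(ren)
Matching nodes: [8, 16, 45]
Count of leaf nodes: 3


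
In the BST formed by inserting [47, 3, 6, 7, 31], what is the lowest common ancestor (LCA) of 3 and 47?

Tree insertion order: [47, 3, 6, 7, 31]
Tree (level-order array): [47, 3, None, None, 6, None, 7, None, 31]
In a BST, the LCA of p=3, q=47 is the first node v on the
root-to-leaf path with p <= v <= q (go left if both < v, right if both > v).
Walk from root:
  at 47: 3 <= 47 <= 47, this is the LCA
LCA = 47


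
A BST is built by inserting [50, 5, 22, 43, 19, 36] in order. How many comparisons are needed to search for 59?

Search path for 59: 50
Found: False
Comparisons: 1


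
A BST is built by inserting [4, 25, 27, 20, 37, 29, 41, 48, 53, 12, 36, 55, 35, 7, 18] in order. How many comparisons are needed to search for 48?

Search path for 48: 4 -> 25 -> 27 -> 37 -> 41 -> 48
Found: True
Comparisons: 6


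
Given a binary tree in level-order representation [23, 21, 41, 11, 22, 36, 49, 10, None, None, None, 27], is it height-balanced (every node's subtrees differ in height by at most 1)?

Tree (level-order array): [23, 21, 41, 11, 22, 36, 49, 10, None, None, None, 27]
Definition: a tree is height-balanced if, at every node, |h(left) - h(right)| <= 1 (empty subtree has height -1).
Bottom-up per-node check:
  node 10: h_left=-1, h_right=-1, diff=0 [OK], height=0
  node 11: h_left=0, h_right=-1, diff=1 [OK], height=1
  node 22: h_left=-1, h_right=-1, diff=0 [OK], height=0
  node 21: h_left=1, h_right=0, diff=1 [OK], height=2
  node 27: h_left=-1, h_right=-1, diff=0 [OK], height=0
  node 36: h_left=0, h_right=-1, diff=1 [OK], height=1
  node 49: h_left=-1, h_right=-1, diff=0 [OK], height=0
  node 41: h_left=1, h_right=0, diff=1 [OK], height=2
  node 23: h_left=2, h_right=2, diff=0 [OK], height=3
All nodes satisfy the balance condition.
Result: Balanced


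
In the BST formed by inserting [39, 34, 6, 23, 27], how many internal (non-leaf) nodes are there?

Tree built from: [39, 34, 6, 23, 27]
Tree (level-order array): [39, 34, None, 6, None, None, 23, None, 27]
Rule: An internal node has at least one child.
Per-node child counts:
  node 39: 1 child(ren)
  node 34: 1 child(ren)
  node 6: 1 child(ren)
  node 23: 1 child(ren)
  node 27: 0 child(ren)
Matching nodes: [39, 34, 6, 23]
Count of internal (non-leaf) nodes: 4


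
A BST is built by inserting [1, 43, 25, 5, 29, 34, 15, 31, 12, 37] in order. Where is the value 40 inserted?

Starting tree (level order): [1, None, 43, 25, None, 5, 29, None, 15, None, 34, 12, None, 31, 37]
Insertion path: 1 -> 43 -> 25 -> 29 -> 34 -> 37
Result: insert 40 as right child of 37
Final tree (level order): [1, None, 43, 25, None, 5, 29, None, 15, None, 34, 12, None, 31, 37, None, None, None, None, None, 40]


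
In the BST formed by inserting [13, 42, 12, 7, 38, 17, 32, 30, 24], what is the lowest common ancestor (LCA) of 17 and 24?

Tree insertion order: [13, 42, 12, 7, 38, 17, 32, 30, 24]
Tree (level-order array): [13, 12, 42, 7, None, 38, None, None, None, 17, None, None, 32, 30, None, 24]
In a BST, the LCA of p=17, q=24 is the first node v on the
root-to-leaf path with p <= v <= q (go left if both < v, right if both > v).
Walk from root:
  at 13: both 17 and 24 > 13, go right
  at 42: both 17 and 24 < 42, go left
  at 38: both 17 and 24 < 38, go left
  at 17: 17 <= 17 <= 24, this is the LCA
LCA = 17


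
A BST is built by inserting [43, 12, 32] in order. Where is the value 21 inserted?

Starting tree (level order): [43, 12, None, None, 32]
Insertion path: 43 -> 12 -> 32
Result: insert 21 as left child of 32
Final tree (level order): [43, 12, None, None, 32, 21]


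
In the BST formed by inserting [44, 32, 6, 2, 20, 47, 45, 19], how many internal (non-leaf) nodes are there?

Tree built from: [44, 32, 6, 2, 20, 47, 45, 19]
Tree (level-order array): [44, 32, 47, 6, None, 45, None, 2, 20, None, None, None, None, 19]
Rule: An internal node has at least one child.
Per-node child counts:
  node 44: 2 child(ren)
  node 32: 1 child(ren)
  node 6: 2 child(ren)
  node 2: 0 child(ren)
  node 20: 1 child(ren)
  node 19: 0 child(ren)
  node 47: 1 child(ren)
  node 45: 0 child(ren)
Matching nodes: [44, 32, 6, 20, 47]
Count of internal (non-leaf) nodes: 5


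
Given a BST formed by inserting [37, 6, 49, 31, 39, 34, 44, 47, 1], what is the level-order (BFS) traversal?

Tree insertion order: [37, 6, 49, 31, 39, 34, 44, 47, 1]
Tree (level-order array): [37, 6, 49, 1, 31, 39, None, None, None, None, 34, None, 44, None, None, None, 47]
BFS from the root, enqueuing left then right child of each popped node:
  queue [37] -> pop 37, enqueue [6, 49], visited so far: [37]
  queue [6, 49] -> pop 6, enqueue [1, 31], visited so far: [37, 6]
  queue [49, 1, 31] -> pop 49, enqueue [39], visited so far: [37, 6, 49]
  queue [1, 31, 39] -> pop 1, enqueue [none], visited so far: [37, 6, 49, 1]
  queue [31, 39] -> pop 31, enqueue [34], visited so far: [37, 6, 49, 1, 31]
  queue [39, 34] -> pop 39, enqueue [44], visited so far: [37, 6, 49, 1, 31, 39]
  queue [34, 44] -> pop 34, enqueue [none], visited so far: [37, 6, 49, 1, 31, 39, 34]
  queue [44] -> pop 44, enqueue [47], visited so far: [37, 6, 49, 1, 31, 39, 34, 44]
  queue [47] -> pop 47, enqueue [none], visited so far: [37, 6, 49, 1, 31, 39, 34, 44, 47]
Result: [37, 6, 49, 1, 31, 39, 34, 44, 47]


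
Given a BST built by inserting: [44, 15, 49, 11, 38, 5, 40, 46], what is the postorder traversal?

Tree insertion order: [44, 15, 49, 11, 38, 5, 40, 46]
Tree (level-order array): [44, 15, 49, 11, 38, 46, None, 5, None, None, 40]
Postorder traversal: [5, 11, 40, 38, 15, 46, 49, 44]


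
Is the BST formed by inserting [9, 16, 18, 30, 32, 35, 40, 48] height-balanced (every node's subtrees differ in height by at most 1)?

Tree (level-order array): [9, None, 16, None, 18, None, 30, None, 32, None, 35, None, 40, None, 48]
Definition: a tree is height-balanced if, at every node, |h(left) - h(right)| <= 1 (empty subtree has height -1).
Bottom-up per-node check:
  node 48: h_left=-1, h_right=-1, diff=0 [OK], height=0
  node 40: h_left=-1, h_right=0, diff=1 [OK], height=1
  node 35: h_left=-1, h_right=1, diff=2 [FAIL (|-1-1|=2 > 1)], height=2
  node 32: h_left=-1, h_right=2, diff=3 [FAIL (|-1-2|=3 > 1)], height=3
  node 30: h_left=-1, h_right=3, diff=4 [FAIL (|-1-3|=4 > 1)], height=4
  node 18: h_left=-1, h_right=4, diff=5 [FAIL (|-1-4|=5 > 1)], height=5
  node 16: h_left=-1, h_right=5, diff=6 [FAIL (|-1-5|=6 > 1)], height=6
  node 9: h_left=-1, h_right=6, diff=7 [FAIL (|-1-6|=7 > 1)], height=7
Node 35 violates the condition: |-1 - 1| = 2 > 1.
Result: Not balanced


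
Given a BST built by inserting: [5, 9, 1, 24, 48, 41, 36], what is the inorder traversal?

Tree insertion order: [5, 9, 1, 24, 48, 41, 36]
Tree (level-order array): [5, 1, 9, None, None, None, 24, None, 48, 41, None, 36]
Inorder traversal: [1, 5, 9, 24, 36, 41, 48]


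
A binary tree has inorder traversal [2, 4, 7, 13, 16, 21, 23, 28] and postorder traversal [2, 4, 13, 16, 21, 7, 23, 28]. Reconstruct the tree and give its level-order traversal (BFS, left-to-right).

Inorder:   [2, 4, 7, 13, 16, 21, 23, 28]
Postorder: [2, 4, 13, 16, 21, 7, 23, 28]
Algorithm: postorder visits root last, so walk postorder right-to-left;
each value is the root of the current inorder slice — split it at that
value, recurse on the right subtree first, then the left.
Recursive splits:
  root=28; inorder splits into left=[2, 4, 7, 13, 16, 21, 23], right=[]
  root=23; inorder splits into left=[2, 4, 7, 13, 16, 21], right=[]
  root=7; inorder splits into left=[2, 4], right=[13, 16, 21]
  root=21; inorder splits into left=[13, 16], right=[]
  root=16; inorder splits into left=[13], right=[]
  root=13; inorder splits into left=[], right=[]
  root=4; inorder splits into left=[2], right=[]
  root=2; inorder splits into left=[], right=[]
Reconstructed level-order: [28, 23, 7, 4, 21, 2, 16, 13]


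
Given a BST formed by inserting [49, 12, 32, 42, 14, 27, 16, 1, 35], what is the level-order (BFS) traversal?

Tree insertion order: [49, 12, 32, 42, 14, 27, 16, 1, 35]
Tree (level-order array): [49, 12, None, 1, 32, None, None, 14, 42, None, 27, 35, None, 16]
BFS from the root, enqueuing left then right child of each popped node:
  queue [49] -> pop 49, enqueue [12], visited so far: [49]
  queue [12] -> pop 12, enqueue [1, 32], visited so far: [49, 12]
  queue [1, 32] -> pop 1, enqueue [none], visited so far: [49, 12, 1]
  queue [32] -> pop 32, enqueue [14, 42], visited so far: [49, 12, 1, 32]
  queue [14, 42] -> pop 14, enqueue [27], visited so far: [49, 12, 1, 32, 14]
  queue [42, 27] -> pop 42, enqueue [35], visited so far: [49, 12, 1, 32, 14, 42]
  queue [27, 35] -> pop 27, enqueue [16], visited so far: [49, 12, 1, 32, 14, 42, 27]
  queue [35, 16] -> pop 35, enqueue [none], visited so far: [49, 12, 1, 32, 14, 42, 27, 35]
  queue [16] -> pop 16, enqueue [none], visited so far: [49, 12, 1, 32, 14, 42, 27, 35, 16]
Result: [49, 12, 1, 32, 14, 42, 27, 35, 16]


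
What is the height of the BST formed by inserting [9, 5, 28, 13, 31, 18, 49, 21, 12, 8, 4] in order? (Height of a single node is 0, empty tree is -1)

Insertion order: [9, 5, 28, 13, 31, 18, 49, 21, 12, 8, 4]
Tree (level-order array): [9, 5, 28, 4, 8, 13, 31, None, None, None, None, 12, 18, None, 49, None, None, None, 21]
Compute height bottom-up (empty subtree = -1):
  height(4) = 1 + max(-1, -1) = 0
  height(8) = 1 + max(-1, -1) = 0
  height(5) = 1 + max(0, 0) = 1
  height(12) = 1 + max(-1, -1) = 0
  height(21) = 1 + max(-1, -1) = 0
  height(18) = 1 + max(-1, 0) = 1
  height(13) = 1 + max(0, 1) = 2
  height(49) = 1 + max(-1, -1) = 0
  height(31) = 1 + max(-1, 0) = 1
  height(28) = 1 + max(2, 1) = 3
  height(9) = 1 + max(1, 3) = 4
Height = 4


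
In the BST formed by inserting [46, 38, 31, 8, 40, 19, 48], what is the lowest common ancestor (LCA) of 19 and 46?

Tree insertion order: [46, 38, 31, 8, 40, 19, 48]
Tree (level-order array): [46, 38, 48, 31, 40, None, None, 8, None, None, None, None, 19]
In a BST, the LCA of p=19, q=46 is the first node v on the
root-to-leaf path with p <= v <= q (go left if both < v, right if both > v).
Walk from root:
  at 46: 19 <= 46 <= 46, this is the LCA
LCA = 46


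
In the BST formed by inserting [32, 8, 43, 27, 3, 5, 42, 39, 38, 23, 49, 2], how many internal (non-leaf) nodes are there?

Tree built from: [32, 8, 43, 27, 3, 5, 42, 39, 38, 23, 49, 2]
Tree (level-order array): [32, 8, 43, 3, 27, 42, 49, 2, 5, 23, None, 39, None, None, None, None, None, None, None, None, None, 38]
Rule: An internal node has at least one child.
Per-node child counts:
  node 32: 2 child(ren)
  node 8: 2 child(ren)
  node 3: 2 child(ren)
  node 2: 0 child(ren)
  node 5: 0 child(ren)
  node 27: 1 child(ren)
  node 23: 0 child(ren)
  node 43: 2 child(ren)
  node 42: 1 child(ren)
  node 39: 1 child(ren)
  node 38: 0 child(ren)
  node 49: 0 child(ren)
Matching nodes: [32, 8, 3, 27, 43, 42, 39]
Count of internal (non-leaf) nodes: 7


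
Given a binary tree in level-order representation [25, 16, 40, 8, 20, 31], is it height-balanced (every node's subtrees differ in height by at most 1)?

Tree (level-order array): [25, 16, 40, 8, 20, 31]
Definition: a tree is height-balanced if, at every node, |h(left) - h(right)| <= 1 (empty subtree has height -1).
Bottom-up per-node check:
  node 8: h_left=-1, h_right=-1, diff=0 [OK], height=0
  node 20: h_left=-1, h_right=-1, diff=0 [OK], height=0
  node 16: h_left=0, h_right=0, diff=0 [OK], height=1
  node 31: h_left=-1, h_right=-1, diff=0 [OK], height=0
  node 40: h_left=0, h_right=-1, diff=1 [OK], height=1
  node 25: h_left=1, h_right=1, diff=0 [OK], height=2
All nodes satisfy the balance condition.
Result: Balanced


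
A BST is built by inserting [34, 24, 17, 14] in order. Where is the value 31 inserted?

Starting tree (level order): [34, 24, None, 17, None, 14]
Insertion path: 34 -> 24
Result: insert 31 as right child of 24
Final tree (level order): [34, 24, None, 17, 31, 14]


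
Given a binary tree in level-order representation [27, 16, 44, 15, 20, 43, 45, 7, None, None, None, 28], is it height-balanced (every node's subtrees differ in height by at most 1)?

Tree (level-order array): [27, 16, 44, 15, 20, 43, 45, 7, None, None, None, 28]
Definition: a tree is height-balanced if, at every node, |h(left) - h(right)| <= 1 (empty subtree has height -1).
Bottom-up per-node check:
  node 7: h_left=-1, h_right=-1, diff=0 [OK], height=0
  node 15: h_left=0, h_right=-1, diff=1 [OK], height=1
  node 20: h_left=-1, h_right=-1, diff=0 [OK], height=0
  node 16: h_left=1, h_right=0, diff=1 [OK], height=2
  node 28: h_left=-1, h_right=-1, diff=0 [OK], height=0
  node 43: h_left=0, h_right=-1, diff=1 [OK], height=1
  node 45: h_left=-1, h_right=-1, diff=0 [OK], height=0
  node 44: h_left=1, h_right=0, diff=1 [OK], height=2
  node 27: h_left=2, h_right=2, diff=0 [OK], height=3
All nodes satisfy the balance condition.
Result: Balanced


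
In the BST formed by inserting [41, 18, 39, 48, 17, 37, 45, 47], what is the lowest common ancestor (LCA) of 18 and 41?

Tree insertion order: [41, 18, 39, 48, 17, 37, 45, 47]
Tree (level-order array): [41, 18, 48, 17, 39, 45, None, None, None, 37, None, None, 47]
In a BST, the LCA of p=18, q=41 is the first node v on the
root-to-leaf path with p <= v <= q (go left if both < v, right if both > v).
Walk from root:
  at 41: 18 <= 41 <= 41, this is the LCA
LCA = 41


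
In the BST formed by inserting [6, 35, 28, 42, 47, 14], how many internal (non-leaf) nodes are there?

Tree built from: [6, 35, 28, 42, 47, 14]
Tree (level-order array): [6, None, 35, 28, 42, 14, None, None, 47]
Rule: An internal node has at least one child.
Per-node child counts:
  node 6: 1 child(ren)
  node 35: 2 child(ren)
  node 28: 1 child(ren)
  node 14: 0 child(ren)
  node 42: 1 child(ren)
  node 47: 0 child(ren)
Matching nodes: [6, 35, 28, 42]
Count of internal (non-leaf) nodes: 4


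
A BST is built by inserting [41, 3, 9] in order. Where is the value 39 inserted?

Starting tree (level order): [41, 3, None, None, 9]
Insertion path: 41 -> 3 -> 9
Result: insert 39 as right child of 9
Final tree (level order): [41, 3, None, None, 9, None, 39]


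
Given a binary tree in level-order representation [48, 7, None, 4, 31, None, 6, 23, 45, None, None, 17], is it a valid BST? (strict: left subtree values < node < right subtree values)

Level-order array: [48, 7, None, 4, 31, None, 6, 23, 45, None, None, 17]
Validate using subtree bounds (lo, hi): at each node, require lo < value < hi,
then recurse left with hi=value and right with lo=value.
Preorder trace (stopping at first violation):
  at node 48 with bounds (-inf, +inf): OK
  at node 7 with bounds (-inf, 48): OK
  at node 4 with bounds (-inf, 7): OK
  at node 6 with bounds (4, 7): OK
  at node 31 with bounds (7, 48): OK
  at node 23 with bounds (7, 31): OK
  at node 17 with bounds (7, 23): OK
  at node 45 with bounds (31, 48): OK
No violation found at any node.
Result: Valid BST


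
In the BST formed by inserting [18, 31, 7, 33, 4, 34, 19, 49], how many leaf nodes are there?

Tree built from: [18, 31, 7, 33, 4, 34, 19, 49]
Tree (level-order array): [18, 7, 31, 4, None, 19, 33, None, None, None, None, None, 34, None, 49]
Rule: A leaf has 0 children.
Per-node child counts:
  node 18: 2 child(ren)
  node 7: 1 child(ren)
  node 4: 0 child(ren)
  node 31: 2 child(ren)
  node 19: 0 child(ren)
  node 33: 1 child(ren)
  node 34: 1 child(ren)
  node 49: 0 child(ren)
Matching nodes: [4, 19, 49]
Count of leaf nodes: 3


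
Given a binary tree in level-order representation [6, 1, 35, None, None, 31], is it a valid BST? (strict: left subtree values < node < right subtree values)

Level-order array: [6, 1, 35, None, None, 31]
Validate using subtree bounds (lo, hi): at each node, require lo < value < hi,
then recurse left with hi=value and right with lo=value.
Preorder trace (stopping at first violation):
  at node 6 with bounds (-inf, +inf): OK
  at node 1 with bounds (-inf, 6): OK
  at node 35 with bounds (6, +inf): OK
  at node 31 with bounds (6, 35): OK
No violation found at any node.
Result: Valid BST


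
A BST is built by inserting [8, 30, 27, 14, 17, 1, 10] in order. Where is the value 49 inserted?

Starting tree (level order): [8, 1, 30, None, None, 27, None, 14, None, 10, 17]
Insertion path: 8 -> 30
Result: insert 49 as right child of 30
Final tree (level order): [8, 1, 30, None, None, 27, 49, 14, None, None, None, 10, 17]


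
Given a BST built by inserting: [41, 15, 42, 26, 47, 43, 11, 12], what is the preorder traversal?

Tree insertion order: [41, 15, 42, 26, 47, 43, 11, 12]
Tree (level-order array): [41, 15, 42, 11, 26, None, 47, None, 12, None, None, 43]
Preorder traversal: [41, 15, 11, 12, 26, 42, 47, 43]


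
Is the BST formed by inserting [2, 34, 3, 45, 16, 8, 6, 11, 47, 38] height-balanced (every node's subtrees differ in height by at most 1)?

Tree (level-order array): [2, None, 34, 3, 45, None, 16, 38, 47, 8, None, None, None, None, None, 6, 11]
Definition: a tree is height-balanced if, at every node, |h(left) - h(right)| <= 1 (empty subtree has height -1).
Bottom-up per-node check:
  node 6: h_left=-1, h_right=-1, diff=0 [OK], height=0
  node 11: h_left=-1, h_right=-1, diff=0 [OK], height=0
  node 8: h_left=0, h_right=0, diff=0 [OK], height=1
  node 16: h_left=1, h_right=-1, diff=2 [FAIL (|1--1|=2 > 1)], height=2
  node 3: h_left=-1, h_right=2, diff=3 [FAIL (|-1-2|=3 > 1)], height=3
  node 38: h_left=-1, h_right=-1, diff=0 [OK], height=0
  node 47: h_left=-1, h_right=-1, diff=0 [OK], height=0
  node 45: h_left=0, h_right=0, diff=0 [OK], height=1
  node 34: h_left=3, h_right=1, diff=2 [FAIL (|3-1|=2 > 1)], height=4
  node 2: h_left=-1, h_right=4, diff=5 [FAIL (|-1-4|=5 > 1)], height=5
Node 16 violates the condition: |1 - -1| = 2 > 1.
Result: Not balanced


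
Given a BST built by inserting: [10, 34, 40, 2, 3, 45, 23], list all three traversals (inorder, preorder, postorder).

Tree insertion order: [10, 34, 40, 2, 3, 45, 23]
Tree (level-order array): [10, 2, 34, None, 3, 23, 40, None, None, None, None, None, 45]
Inorder (L, root, R): [2, 3, 10, 23, 34, 40, 45]
Preorder (root, L, R): [10, 2, 3, 34, 23, 40, 45]
Postorder (L, R, root): [3, 2, 23, 45, 40, 34, 10]


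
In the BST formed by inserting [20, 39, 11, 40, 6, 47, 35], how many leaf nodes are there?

Tree built from: [20, 39, 11, 40, 6, 47, 35]
Tree (level-order array): [20, 11, 39, 6, None, 35, 40, None, None, None, None, None, 47]
Rule: A leaf has 0 children.
Per-node child counts:
  node 20: 2 child(ren)
  node 11: 1 child(ren)
  node 6: 0 child(ren)
  node 39: 2 child(ren)
  node 35: 0 child(ren)
  node 40: 1 child(ren)
  node 47: 0 child(ren)
Matching nodes: [6, 35, 47]
Count of leaf nodes: 3


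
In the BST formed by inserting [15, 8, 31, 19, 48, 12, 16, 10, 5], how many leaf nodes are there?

Tree built from: [15, 8, 31, 19, 48, 12, 16, 10, 5]
Tree (level-order array): [15, 8, 31, 5, 12, 19, 48, None, None, 10, None, 16]
Rule: A leaf has 0 children.
Per-node child counts:
  node 15: 2 child(ren)
  node 8: 2 child(ren)
  node 5: 0 child(ren)
  node 12: 1 child(ren)
  node 10: 0 child(ren)
  node 31: 2 child(ren)
  node 19: 1 child(ren)
  node 16: 0 child(ren)
  node 48: 0 child(ren)
Matching nodes: [5, 10, 16, 48]
Count of leaf nodes: 4


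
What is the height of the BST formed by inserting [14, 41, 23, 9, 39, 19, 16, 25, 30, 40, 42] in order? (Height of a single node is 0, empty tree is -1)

Insertion order: [14, 41, 23, 9, 39, 19, 16, 25, 30, 40, 42]
Tree (level-order array): [14, 9, 41, None, None, 23, 42, 19, 39, None, None, 16, None, 25, 40, None, None, None, 30]
Compute height bottom-up (empty subtree = -1):
  height(9) = 1 + max(-1, -1) = 0
  height(16) = 1 + max(-1, -1) = 0
  height(19) = 1 + max(0, -1) = 1
  height(30) = 1 + max(-1, -1) = 0
  height(25) = 1 + max(-1, 0) = 1
  height(40) = 1 + max(-1, -1) = 0
  height(39) = 1 + max(1, 0) = 2
  height(23) = 1 + max(1, 2) = 3
  height(42) = 1 + max(-1, -1) = 0
  height(41) = 1 + max(3, 0) = 4
  height(14) = 1 + max(0, 4) = 5
Height = 5


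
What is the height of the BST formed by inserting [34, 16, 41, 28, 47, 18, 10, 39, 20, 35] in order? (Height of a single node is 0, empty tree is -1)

Insertion order: [34, 16, 41, 28, 47, 18, 10, 39, 20, 35]
Tree (level-order array): [34, 16, 41, 10, 28, 39, 47, None, None, 18, None, 35, None, None, None, None, 20]
Compute height bottom-up (empty subtree = -1):
  height(10) = 1 + max(-1, -1) = 0
  height(20) = 1 + max(-1, -1) = 0
  height(18) = 1 + max(-1, 0) = 1
  height(28) = 1 + max(1, -1) = 2
  height(16) = 1 + max(0, 2) = 3
  height(35) = 1 + max(-1, -1) = 0
  height(39) = 1 + max(0, -1) = 1
  height(47) = 1 + max(-1, -1) = 0
  height(41) = 1 + max(1, 0) = 2
  height(34) = 1 + max(3, 2) = 4
Height = 4


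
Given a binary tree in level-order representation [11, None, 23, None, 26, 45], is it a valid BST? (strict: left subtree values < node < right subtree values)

Level-order array: [11, None, 23, None, 26, 45]
Validate using subtree bounds (lo, hi): at each node, require lo < value < hi,
then recurse left with hi=value and right with lo=value.
Preorder trace (stopping at first violation):
  at node 11 with bounds (-inf, +inf): OK
  at node 23 with bounds (11, +inf): OK
  at node 26 with bounds (23, +inf): OK
  at node 45 with bounds (23, 26): VIOLATION
Node 45 violates its bound: not (23 < 45 < 26).
Result: Not a valid BST


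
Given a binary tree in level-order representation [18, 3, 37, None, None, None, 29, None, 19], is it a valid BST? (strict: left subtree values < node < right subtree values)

Level-order array: [18, 3, 37, None, None, None, 29, None, 19]
Validate using subtree bounds (lo, hi): at each node, require lo < value < hi,
then recurse left with hi=value and right with lo=value.
Preorder trace (stopping at first violation):
  at node 18 with bounds (-inf, +inf): OK
  at node 3 with bounds (-inf, 18): OK
  at node 37 with bounds (18, +inf): OK
  at node 29 with bounds (37, +inf): VIOLATION
Node 29 violates its bound: not (37 < 29 < +inf).
Result: Not a valid BST


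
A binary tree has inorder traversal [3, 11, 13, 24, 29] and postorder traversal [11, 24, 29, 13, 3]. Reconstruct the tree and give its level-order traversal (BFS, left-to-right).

Inorder:   [3, 11, 13, 24, 29]
Postorder: [11, 24, 29, 13, 3]
Algorithm: postorder visits root last, so walk postorder right-to-left;
each value is the root of the current inorder slice — split it at that
value, recurse on the right subtree first, then the left.
Recursive splits:
  root=3; inorder splits into left=[], right=[11, 13, 24, 29]
  root=13; inorder splits into left=[11], right=[24, 29]
  root=29; inorder splits into left=[24], right=[]
  root=24; inorder splits into left=[], right=[]
  root=11; inorder splits into left=[], right=[]
Reconstructed level-order: [3, 13, 11, 29, 24]


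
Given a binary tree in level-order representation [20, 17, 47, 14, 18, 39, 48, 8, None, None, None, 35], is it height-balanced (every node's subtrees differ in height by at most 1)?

Tree (level-order array): [20, 17, 47, 14, 18, 39, 48, 8, None, None, None, 35]
Definition: a tree is height-balanced if, at every node, |h(left) - h(right)| <= 1 (empty subtree has height -1).
Bottom-up per-node check:
  node 8: h_left=-1, h_right=-1, diff=0 [OK], height=0
  node 14: h_left=0, h_right=-1, diff=1 [OK], height=1
  node 18: h_left=-1, h_right=-1, diff=0 [OK], height=0
  node 17: h_left=1, h_right=0, diff=1 [OK], height=2
  node 35: h_left=-1, h_right=-1, diff=0 [OK], height=0
  node 39: h_left=0, h_right=-1, diff=1 [OK], height=1
  node 48: h_left=-1, h_right=-1, diff=0 [OK], height=0
  node 47: h_left=1, h_right=0, diff=1 [OK], height=2
  node 20: h_left=2, h_right=2, diff=0 [OK], height=3
All nodes satisfy the balance condition.
Result: Balanced


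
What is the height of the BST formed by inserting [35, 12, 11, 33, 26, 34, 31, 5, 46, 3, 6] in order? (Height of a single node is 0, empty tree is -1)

Insertion order: [35, 12, 11, 33, 26, 34, 31, 5, 46, 3, 6]
Tree (level-order array): [35, 12, 46, 11, 33, None, None, 5, None, 26, 34, 3, 6, None, 31]
Compute height bottom-up (empty subtree = -1):
  height(3) = 1 + max(-1, -1) = 0
  height(6) = 1 + max(-1, -1) = 0
  height(5) = 1 + max(0, 0) = 1
  height(11) = 1 + max(1, -1) = 2
  height(31) = 1 + max(-1, -1) = 0
  height(26) = 1 + max(-1, 0) = 1
  height(34) = 1 + max(-1, -1) = 0
  height(33) = 1 + max(1, 0) = 2
  height(12) = 1 + max(2, 2) = 3
  height(46) = 1 + max(-1, -1) = 0
  height(35) = 1 + max(3, 0) = 4
Height = 4


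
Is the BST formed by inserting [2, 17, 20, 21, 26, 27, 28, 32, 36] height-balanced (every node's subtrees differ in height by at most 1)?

Tree (level-order array): [2, None, 17, None, 20, None, 21, None, 26, None, 27, None, 28, None, 32, None, 36]
Definition: a tree is height-balanced if, at every node, |h(left) - h(right)| <= 1 (empty subtree has height -1).
Bottom-up per-node check:
  node 36: h_left=-1, h_right=-1, diff=0 [OK], height=0
  node 32: h_left=-1, h_right=0, diff=1 [OK], height=1
  node 28: h_left=-1, h_right=1, diff=2 [FAIL (|-1-1|=2 > 1)], height=2
  node 27: h_left=-1, h_right=2, diff=3 [FAIL (|-1-2|=3 > 1)], height=3
  node 26: h_left=-1, h_right=3, diff=4 [FAIL (|-1-3|=4 > 1)], height=4
  node 21: h_left=-1, h_right=4, diff=5 [FAIL (|-1-4|=5 > 1)], height=5
  node 20: h_left=-1, h_right=5, diff=6 [FAIL (|-1-5|=6 > 1)], height=6
  node 17: h_left=-1, h_right=6, diff=7 [FAIL (|-1-6|=7 > 1)], height=7
  node 2: h_left=-1, h_right=7, diff=8 [FAIL (|-1-7|=8 > 1)], height=8
Node 28 violates the condition: |-1 - 1| = 2 > 1.
Result: Not balanced


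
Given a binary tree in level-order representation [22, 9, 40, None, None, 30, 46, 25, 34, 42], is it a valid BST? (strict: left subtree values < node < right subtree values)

Level-order array: [22, 9, 40, None, None, 30, 46, 25, 34, 42]
Validate using subtree bounds (lo, hi): at each node, require lo < value < hi,
then recurse left with hi=value and right with lo=value.
Preorder trace (stopping at first violation):
  at node 22 with bounds (-inf, +inf): OK
  at node 9 with bounds (-inf, 22): OK
  at node 40 with bounds (22, +inf): OK
  at node 30 with bounds (22, 40): OK
  at node 25 with bounds (22, 30): OK
  at node 34 with bounds (30, 40): OK
  at node 46 with bounds (40, +inf): OK
  at node 42 with bounds (40, 46): OK
No violation found at any node.
Result: Valid BST


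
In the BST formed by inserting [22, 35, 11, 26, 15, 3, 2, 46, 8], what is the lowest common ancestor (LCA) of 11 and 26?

Tree insertion order: [22, 35, 11, 26, 15, 3, 2, 46, 8]
Tree (level-order array): [22, 11, 35, 3, 15, 26, 46, 2, 8]
In a BST, the LCA of p=11, q=26 is the first node v on the
root-to-leaf path with p <= v <= q (go left if both < v, right if both > v).
Walk from root:
  at 22: 11 <= 22 <= 26, this is the LCA
LCA = 22


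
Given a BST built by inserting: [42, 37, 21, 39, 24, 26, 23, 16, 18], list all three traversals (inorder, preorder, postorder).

Tree insertion order: [42, 37, 21, 39, 24, 26, 23, 16, 18]
Tree (level-order array): [42, 37, None, 21, 39, 16, 24, None, None, None, 18, 23, 26]
Inorder (L, root, R): [16, 18, 21, 23, 24, 26, 37, 39, 42]
Preorder (root, L, R): [42, 37, 21, 16, 18, 24, 23, 26, 39]
Postorder (L, R, root): [18, 16, 23, 26, 24, 21, 39, 37, 42]


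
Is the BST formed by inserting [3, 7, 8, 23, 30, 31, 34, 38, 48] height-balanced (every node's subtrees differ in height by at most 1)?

Tree (level-order array): [3, None, 7, None, 8, None, 23, None, 30, None, 31, None, 34, None, 38, None, 48]
Definition: a tree is height-balanced if, at every node, |h(left) - h(right)| <= 1 (empty subtree has height -1).
Bottom-up per-node check:
  node 48: h_left=-1, h_right=-1, diff=0 [OK], height=0
  node 38: h_left=-1, h_right=0, diff=1 [OK], height=1
  node 34: h_left=-1, h_right=1, diff=2 [FAIL (|-1-1|=2 > 1)], height=2
  node 31: h_left=-1, h_right=2, diff=3 [FAIL (|-1-2|=3 > 1)], height=3
  node 30: h_left=-1, h_right=3, diff=4 [FAIL (|-1-3|=4 > 1)], height=4
  node 23: h_left=-1, h_right=4, diff=5 [FAIL (|-1-4|=5 > 1)], height=5
  node 8: h_left=-1, h_right=5, diff=6 [FAIL (|-1-5|=6 > 1)], height=6
  node 7: h_left=-1, h_right=6, diff=7 [FAIL (|-1-6|=7 > 1)], height=7
  node 3: h_left=-1, h_right=7, diff=8 [FAIL (|-1-7|=8 > 1)], height=8
Node 34 violates the condition: |-1 - 1| = 2 > 1.
Result: Not balanced


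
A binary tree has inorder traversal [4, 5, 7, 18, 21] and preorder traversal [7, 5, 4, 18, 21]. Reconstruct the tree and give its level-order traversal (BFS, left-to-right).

Inorder:  [4, 5, 7, 18, 21]
Preorder: [7, 5, 4, 18, 21]
Algorithm: preorder visits root first, so consume preorder in order;
for each root, split the current inorder slice at that value into
left-subtree inorder and right-subtree inorder, then recurse.
Recursive splits:
  root=7; inorder splits into left=[4, 5], right=[18, 21]
  root=5; inorder splits into left=[4], right=[]
  root=4; inorder splits into left=[], right=[]
  root=18; inorder splits into left=[], right=[21]
  root=21; inorder splits into left=[], right=[]
Reconstructed level-order: [7, 5, 18, 4, 21]


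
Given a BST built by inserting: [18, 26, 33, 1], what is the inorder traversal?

Tree insertion order: [18, 26, 33, 1]
Tree (level-order array): [18, 1, 26, None, None, None, 33]
Inorder traversal: [1, 18, 26, 33]


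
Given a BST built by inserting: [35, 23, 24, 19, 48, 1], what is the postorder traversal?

Tree insertion order: [35, 23, 24, 19, 48, 1]
Tree (level-order array): [35, 23, 48, 19, 24, None, None, 1]
Postorder traversal: [1, 19, 24, 23, 48, 35]


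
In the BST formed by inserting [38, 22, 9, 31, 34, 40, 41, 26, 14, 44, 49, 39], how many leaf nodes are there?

Tree built from: [38, 22, 9, 31, 34, 40, 41, 26, 14, 44, 49, 39]
Tree (level-order array): [38, 22, 40, 9, 31, 39, 41, None, 14, 26, 34, None, None, None, 44, None, None, None, None, None, None, None, 49]
Rule: A leaf has 0 children.
Per-node child counts:
  node 38: 2 child(ren)
  node 22: 2 child(ren)
  node 9: 1 child(ren)
  node 14: 0 child(ren)
  node 31: 2 child(ren)
  node 26: 0 child(ren)
  node 34: 0 child(ren)
  node 40: 2 child(ren)
  node 39: 0 child(ren)
  node 41: 1 child(ren)
  node 44: 1 child(ren)
  node 49: 0 child(ren)
Matching nodes: [14, 26, 34, 39, 49]
Count of leaf nodes: 5


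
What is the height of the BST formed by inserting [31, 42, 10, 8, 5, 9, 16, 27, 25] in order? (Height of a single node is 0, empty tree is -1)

Insertion order: [31, 42, 10, 8, 5, 9, 16, 27, 25]
Tree (level-order array): [31, 10, 42, 8, 16, None, None, 5, 9, None, 27, None, None, None, None, 25]
Compute height bottom-up (empty subtree = -1):
  height(5) = 1 + max(-1, -1) = 0
  height(9) = 1 + max(-1, -1) = 0
  height(8) = 1 + max(0, 0) = 1
  height(25) = 1 + max(-1, -1) = 0
  height(27) = 1 + max(0, -1) = 1
  height(16) = 1 + max(-1, 1) = 2
  height(10) = 1 + max(1, 2) = 3
  height(42) = 1 + max(-1, -1) = 0
  height(31) = 1 + max(3, 0) = 4
Height = 4


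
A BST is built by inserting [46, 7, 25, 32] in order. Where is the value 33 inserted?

Starting tree (level order): [46, 7, None, None, 25, None, 32]
Insertion path: 46 -> 7 -> 25 -> 32
Result: insert 33 as right child of 32
Final tree (level order): [46, 7, None, None, 25, None, 32, None, 33]


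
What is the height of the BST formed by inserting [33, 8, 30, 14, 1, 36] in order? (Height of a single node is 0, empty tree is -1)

Insertion order: [33, 8, 30, 14, 1, 36]
Tree (level-order array): [33, 8, 36, 1, 30, None, None, None, None, 14]
Compute height bottom-up (empty subtree = -1):
  height(1) = 1 + max(-1, -1) = 0
  height(14) = 1 + max(-1, -1) = 0
  height(30) = 1 + max(0, -1) = 1
  height(8) = 1 + max(0, 1) = 2
  height(36) = 1 + max(-1, -1) = 0
  height(33) = 1 + max(2, 0) = 3
Height = 3


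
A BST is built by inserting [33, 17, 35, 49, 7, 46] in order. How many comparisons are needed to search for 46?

Search path for 46: 33 -> 35 -> 49 -> 46
Found: True
Comparisons: 4


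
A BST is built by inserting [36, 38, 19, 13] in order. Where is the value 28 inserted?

Starting tree (level order): [36, 19, 38, 13]
Insertion path: 36 -> 19
Result: insert 28 as right child of 19
Final tree (level order): [36, 19, 38, 13, 28]


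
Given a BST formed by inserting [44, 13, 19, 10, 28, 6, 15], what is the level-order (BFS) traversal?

Tree insertion order: [44, 13, 19, 10, 28, 6, 15]
Tree (level-order array): [44, 13, None, 10, 19, 6, None, 15, 28]
BFS from the root, enqueuing left then right child of each popped node:
  queue [44] -> pop 44, enqueue [13], visited so far: [44]
  queue [13] -> pop 13, enqueue [10, 19], visited so far: [44, 13]
  queue [10, 19] -> pop 10, enqueue [6], visited so far: [44, 13, 10]
  queue [19, 6] -> pop 19, enqueue [15, 28], visited so far: [44, 13, 10, 19]
  queue [6, 15, 28] -> pop 6, enqueue [none], visited so far: [44, 13, 10, 19, 6]
  queue [15, 28] -> pop 15, enqueue [none], visited so far: [44, 13, 10, 19, 6, 15]
  queue [28] -> pop 28, enqueue [none], visited so far: [44, 13, 10, 19, 6, 15, 28]
Result: [44, 13, 10, 19, 6, 15, 28]


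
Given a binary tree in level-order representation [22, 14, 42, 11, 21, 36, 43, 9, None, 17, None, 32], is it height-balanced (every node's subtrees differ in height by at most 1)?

Tree (level-order array): [22, 14, 42, 11, 21, 36, 43, 9, None, 17, None, 32]
Definition: a tree is height-balanced if, at every node, |h(left) - h(right)| <= 1 (empty subtree has height -1).
Bottom-up per-node check:
  node 9: h_left=-1, h_right=-1, diff=0 [OK], height=0
  node 11: h_left=0, h_right=-1, diff=1 [OK], height=1
  node 17: h_left=-1, h_right=-1, diff=0 [OK], height=0
  node 21: h_left=0, h_right=-1, diff=1 [OK], height=1
  node 14: h_left=1, h_right=1, diff=0 [OK], height=2
  node 32: h_left=-1, h_right=-1, diff=0 [OK], height=0
  node 36: h_left=0, h_right=-1, diff=1 [OK], height=1
  node 43: h_left=-1, h_right=-1, diff=0 [OK], height=0
  node 42: h_left=1, h_right=0, diff=1 [OK], height=2
  node 22: h_left=2, h_right=2, diff=0 [OK], height=3
All nodes satisfy the balance condition.
Result: Balanced


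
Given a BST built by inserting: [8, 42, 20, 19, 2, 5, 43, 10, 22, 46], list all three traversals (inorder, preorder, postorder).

Tree insertion order: [8, 42, 20, 19, 2, 5, 43, 10, 22, 46]
Tree (level-order array): [8, 2, 42, None, 5, 20, 43, None, None, 19, 22, None, 46, 10]
Inorder (L, root, R): [2, 5, 8, 10, 19, 20, 22, 42, 43, 46]
Preorder (root, L, R): [8, 2, 5, 42, 20, 19, 10, 22, 43, 46]
Postorder (L, R, root): [5, 2, 10, 19, 22, 20, 46, 43, 42, 8]


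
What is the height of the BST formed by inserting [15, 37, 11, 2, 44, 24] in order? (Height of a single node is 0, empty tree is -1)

Insertion order: [15, 37, 11, 2, 44, 24]
Tree (level-order array): [15, 11, 37, 2, None, 24, 44]
Compute height bottom-up (empty subtree = -1):
  height(2) = 1 + max(-1, -1) = 0
  height(11) = 1 + max(0, -1) = 1
  height(24) = 1 + max(-1, -1) = 0
  height(44) = 1 + max(-1, -1) = 0
  height(37) = 1 + max(0, 0) = 1
  height(15) = 1 + max(1, 1) = 2
Height = 2


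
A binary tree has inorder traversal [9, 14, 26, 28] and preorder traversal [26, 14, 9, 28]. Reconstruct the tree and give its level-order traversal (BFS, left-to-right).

Inorder:  [9, 14, 26, 28]
Preorder: [26, 14, 9, 28]
Algorithm: preorder visits root first, so consume preorder in order;
for each root, split the current inorder slice at that value into
left-subtree inorder and right-subtree inorder, then recurse.
Recursive splits:
  root=26; inorder splits into left=[9, 14], right=[28]
  root=14; inorder splits into left=[9], right=[]
  root=9; inorder splits into left=[], right=[]
  root=28; inorder splits into left=[], right=[]
Reconstructed level-order: [26, 14, 28, 9]


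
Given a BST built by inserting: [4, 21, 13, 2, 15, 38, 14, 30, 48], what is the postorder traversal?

Tree insertion order: [4, 21, 13, 2, 15, 38, 14, 30, 48]
Tree (level-order array): [4, 2, 21, None, None, 13, 38, None, 15, 30, 48, 14]
Postorder traversal: [2, 14, 15, 13, 30, 48, 38, 21, 4]


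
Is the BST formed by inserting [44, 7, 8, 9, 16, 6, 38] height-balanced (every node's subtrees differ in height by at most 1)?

Tree (level-order array): [44, 7, None, 6, 8, None, None, None, 9, None, 16, None, 38]
Definition: a tree is height-balanced if, at every node, |h(left) - h(right)| <= 1 (empty subtree has height -1).
Bottom-up per-node check:
  node 6: h_left=-1, h_right=-1, diff=0 [OK], height=0
  node 38: h_left=-1, h_right=-1, diff=0 [OK], height=0
  node 16: h_left=-1, h_right=0, diff=1 [OK], height=1
  node 9: h_left=-1, h_right=1, diff=2 [FAIL (|-1-1|=2 > 1)], height=2
  node 8: h_left=-1, h_right=2, diff=3 [FAIL (|-1-2|=3 > 1)], height=3
  node 7: h_left=0, h_right=3, diff=3 [FAIL (|0-3|=3 > 1)], height=4
  node 44: h_left=4, h_right=-1, diff=5 [FAIL (|4--1|=5 > 1)], height=5
Node 9 violates the condition: |-1 - 1| = 2 > 1.
Result: Not balanced


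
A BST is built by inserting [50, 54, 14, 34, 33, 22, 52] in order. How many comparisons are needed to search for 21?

Search path for 21: 50 -> 14 -> 34 -> 33 -> 22
Found: False
Comparisons: 5


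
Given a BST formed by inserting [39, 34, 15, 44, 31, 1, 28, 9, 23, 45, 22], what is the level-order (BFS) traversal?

Tree insertion order: [39, 34, 15, 44, 31, 1, 28, 9, 23, 45, 22]
Tree (level-order array): [39, 34, 44, 15, None, None, 45, 1, 31, None, None, None, 9, 28, None, None, None, 23, None, 22]
BFS from the root, enqueuing left then right child of each popped node:
  queue [39] -> pop 39, enqueue [34, 44], visited so far: [39]
  queue [34, 44] -> pop 34, enqueue [15], visited so far: [39, 34]
  queue [44, 15] -> pop 44, enqueue [45], visited so far: [39, 34, 44]
  queue [15, 45] -> pop 15, enqueue [1, 31], visited so far: [39, 34, 44, 15]
  queue [45, 1, 31] -> pop 45, enqueue [none], visited so far: [39, 34, 44, 15, 45]
  queue [1, 31] -> pop 1, enqueue [9], visited so far: [39, 34, 44, 15, 45, 1]
  queue [31, 9] -> pop 31, enqueue [28], visited so far: [39, 34, 44, 15, 45, 1, 31]
  queue [9, 28] -> pop 9, enqueue [none], visited so far: [39, 34, 44, 15, 45, 1, 31, 9]
  queue [28] -> pop 28, enqueue [23], visited so far: [39, 34, 44, 15, 45, 1, 31, 9, 28]
  queue [23] -> pop 23, enqueue [22], visited so far: [39, 34, 44, 15, 45, 1, 31, 9, 28, 23]
  queue [22] -> pop 22, enqueue [none], visited so far: [39, 34, 44, 15, 45, 1, 31, 9, 28, 23, 22]
Result: [39, 34, 44, 15, 45, 1, 31, 9, 28, 23, 22]
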